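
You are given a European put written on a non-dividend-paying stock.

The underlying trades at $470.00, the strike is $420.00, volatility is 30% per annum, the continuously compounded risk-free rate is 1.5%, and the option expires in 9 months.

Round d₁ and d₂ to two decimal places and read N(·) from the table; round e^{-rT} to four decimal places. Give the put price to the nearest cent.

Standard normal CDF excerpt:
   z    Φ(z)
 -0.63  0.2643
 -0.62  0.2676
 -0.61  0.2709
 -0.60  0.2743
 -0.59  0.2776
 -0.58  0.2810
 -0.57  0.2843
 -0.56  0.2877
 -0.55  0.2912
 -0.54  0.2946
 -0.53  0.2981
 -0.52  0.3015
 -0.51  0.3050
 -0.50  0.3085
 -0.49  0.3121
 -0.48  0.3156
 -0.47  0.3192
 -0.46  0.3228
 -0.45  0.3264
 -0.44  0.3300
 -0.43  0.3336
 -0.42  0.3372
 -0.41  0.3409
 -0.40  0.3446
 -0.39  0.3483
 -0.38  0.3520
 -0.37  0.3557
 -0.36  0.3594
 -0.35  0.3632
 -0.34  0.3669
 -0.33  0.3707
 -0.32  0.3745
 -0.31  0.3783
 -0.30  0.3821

T = 0.75;  σ√T = 0.2598
d₁ = [ln(470/420) + (0.015 + ½·0.3²)·0.75] / (σ√T) = (0.1125 + 0.0450) / 0.2598 = 0.6061 which rounds to 0.61
d₂ = 0.6061 − 0.2598 = 0.3463 which rounds to 0.35
exp(−rT) = exp(−0.015·0.75) = 0.9888
N(−d₂) = N(-0.35) = 0.3632;  N(−d₁) = N(-0.61) = 0.2709
P = 420·0.9888·0.3632 − 470·0.2709 = 150.8355 − 127.3230 = 23.5125

$23.51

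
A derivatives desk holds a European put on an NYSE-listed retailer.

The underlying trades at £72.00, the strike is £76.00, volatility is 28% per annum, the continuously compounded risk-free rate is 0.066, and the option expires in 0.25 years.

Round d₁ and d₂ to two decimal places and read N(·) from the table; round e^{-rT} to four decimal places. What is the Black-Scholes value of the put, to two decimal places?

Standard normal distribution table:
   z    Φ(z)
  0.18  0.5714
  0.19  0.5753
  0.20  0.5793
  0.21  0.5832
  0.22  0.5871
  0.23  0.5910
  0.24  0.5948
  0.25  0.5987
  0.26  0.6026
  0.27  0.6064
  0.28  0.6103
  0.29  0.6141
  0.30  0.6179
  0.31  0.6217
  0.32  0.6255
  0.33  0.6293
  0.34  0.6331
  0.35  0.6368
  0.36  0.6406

σ√T = 0.28 × 0.5000 = 0.1400
ln(S/K) + (r + σ²/2)T = ln(72/76) + (0.066 + 0.28²/2)·0.25 = -0.0541 + 0.0263 = -0.0278
d₁ = -0.0278 / 0.1400 = -0.1983 → -0.20
d₂ = d₁ − σ√T = -0.1983 − 0.1400 = -0.3383 → -0.34
exp(−rT) = exp(−0.066·0.25) = 0.9836
P = 76·0.9836·N(0.34) − 72·N(0.20) = 76·0.9836·0.6331 − 72·0.5793 = 47.3265 − 41.7096 = 5.6169

£5.62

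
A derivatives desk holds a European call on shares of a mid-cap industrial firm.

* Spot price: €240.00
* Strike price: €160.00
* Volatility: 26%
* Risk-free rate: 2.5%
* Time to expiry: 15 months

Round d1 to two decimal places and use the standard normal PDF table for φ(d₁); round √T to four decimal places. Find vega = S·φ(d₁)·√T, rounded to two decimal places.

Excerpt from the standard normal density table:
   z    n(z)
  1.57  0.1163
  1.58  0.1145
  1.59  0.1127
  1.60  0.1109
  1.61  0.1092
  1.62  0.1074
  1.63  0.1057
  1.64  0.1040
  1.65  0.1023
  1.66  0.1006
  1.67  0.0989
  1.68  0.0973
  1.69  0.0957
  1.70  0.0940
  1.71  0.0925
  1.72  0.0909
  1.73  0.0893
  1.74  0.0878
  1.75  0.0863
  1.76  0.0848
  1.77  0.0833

σ√T = 0.26·√1.25 = 0.2907
d₁ = [ln(240/160) + (0.025 + 0.26²/2)·1.25] / 0.2907 = [0.4055 + 0.0735] / 0.2907 = 1.6477 → 1.65
√T = √1.25 = 1.1180
φ(d₁) = φ(1.65) = 0.1023
vega = S·φ(d₁)·√T = 240·0.1023·1.1180 = 27.4491
(The put has the same vega.)

27.45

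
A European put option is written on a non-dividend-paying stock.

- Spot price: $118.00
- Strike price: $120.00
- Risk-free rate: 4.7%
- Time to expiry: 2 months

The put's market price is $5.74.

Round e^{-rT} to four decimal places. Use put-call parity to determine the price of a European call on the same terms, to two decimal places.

$4.68

exp(−rT) = exp(−0.047·0.1667) = 0.9922
Put-call parity: C − P = S − K·e^(−rT) = 118 − 120·0.9922 = 118 − 119.0640 = -1.0640
C = P + (C − P) = 5.74 + (-1.0640) = 4.6760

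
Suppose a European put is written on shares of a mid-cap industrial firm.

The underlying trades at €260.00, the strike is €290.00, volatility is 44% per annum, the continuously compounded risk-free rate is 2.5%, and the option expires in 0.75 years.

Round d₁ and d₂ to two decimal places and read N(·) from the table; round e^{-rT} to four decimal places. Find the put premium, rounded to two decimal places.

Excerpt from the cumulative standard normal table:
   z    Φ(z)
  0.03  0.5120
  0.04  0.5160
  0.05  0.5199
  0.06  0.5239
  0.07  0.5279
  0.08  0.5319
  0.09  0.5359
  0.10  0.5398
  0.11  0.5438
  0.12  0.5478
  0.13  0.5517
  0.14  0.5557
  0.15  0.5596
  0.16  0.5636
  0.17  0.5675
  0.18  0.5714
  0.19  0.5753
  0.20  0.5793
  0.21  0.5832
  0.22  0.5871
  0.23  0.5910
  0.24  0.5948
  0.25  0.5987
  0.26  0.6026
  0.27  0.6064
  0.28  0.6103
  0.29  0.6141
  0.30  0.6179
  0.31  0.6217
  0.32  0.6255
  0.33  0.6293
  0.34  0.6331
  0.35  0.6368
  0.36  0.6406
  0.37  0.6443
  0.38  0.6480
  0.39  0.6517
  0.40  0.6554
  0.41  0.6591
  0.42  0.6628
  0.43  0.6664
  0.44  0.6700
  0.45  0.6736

T = 0.75;  σ√T = 0.3811
ln(S/K) + (r + σ²/2)T = ln(260/290) + (0.025 + 0.44²/2)·0.75 = -0.1092 + 0.0913 = -0.0178
d₁ = -0.0178 / 0.3811 = -0.0468 ≈ -0.05
d₂ = d₁ − σ√T = -0.0468 − 0.3811 = -0.4279 ≈ -0.43
e^(−rT) = e^(−0.025·0.75) = 0.9814
N(−d₂) = N(0.43) = 0.6664;  N(−d₁) = N(0.05) = 0.5199
P = 290·0.9814·0.6664 − 260·0.5199 = 189.6614 − 135.1740 = 54.4874

€54.49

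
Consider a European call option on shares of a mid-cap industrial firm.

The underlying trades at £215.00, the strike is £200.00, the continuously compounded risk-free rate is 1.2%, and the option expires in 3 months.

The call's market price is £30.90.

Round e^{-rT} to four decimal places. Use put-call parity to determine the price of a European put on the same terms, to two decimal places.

£15.30

exp(−rT) = exp(−0.012·0.25) = 0.9970
Put-call parity: C − P = S − K·e^(−rT) = 215 − 200·0.9970 = 215 − 199.4000 = 15.6000
P = C − (C − P) = 30.90 − (15.6000) = 15.3000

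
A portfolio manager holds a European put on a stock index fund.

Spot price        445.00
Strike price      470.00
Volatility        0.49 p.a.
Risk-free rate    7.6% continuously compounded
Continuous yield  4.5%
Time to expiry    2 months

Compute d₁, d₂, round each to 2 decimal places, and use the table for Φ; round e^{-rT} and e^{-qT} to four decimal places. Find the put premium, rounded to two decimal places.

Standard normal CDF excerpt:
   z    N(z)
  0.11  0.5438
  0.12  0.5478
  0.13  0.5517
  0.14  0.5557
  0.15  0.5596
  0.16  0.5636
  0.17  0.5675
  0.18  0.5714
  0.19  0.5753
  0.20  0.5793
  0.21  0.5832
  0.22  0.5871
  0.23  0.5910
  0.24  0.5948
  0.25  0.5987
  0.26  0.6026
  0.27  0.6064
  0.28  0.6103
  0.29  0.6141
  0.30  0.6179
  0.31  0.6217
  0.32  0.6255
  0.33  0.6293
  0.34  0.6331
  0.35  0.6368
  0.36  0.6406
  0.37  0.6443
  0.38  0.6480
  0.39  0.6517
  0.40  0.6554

48.37

T = 0.1667;  σ√T = 0.2000
d₁ = [ln(445/470) + (0.076 − 0.045 + ½·0.49²)·0.1667] / (σ√T) = (-0.0547 + 0.0252) / 0.2000 = -0.1474 ⇒ -0.15
d₂ = -0.1474 − 0.2000 = -0.3474 ⇒ -0.35
e^(−qT) = e^(−0.045·0.1667) = 0.9925;  e^(−rT) = e^(−0.076·0.1667) = 0.9874
P = 470·0.9874·N(0.35) − 445·0.9925·N(0.15) = 470·0.9874·0.6368 − 445·0.9925·0.5596 = 295.5249 − 247.1543 = 48.3705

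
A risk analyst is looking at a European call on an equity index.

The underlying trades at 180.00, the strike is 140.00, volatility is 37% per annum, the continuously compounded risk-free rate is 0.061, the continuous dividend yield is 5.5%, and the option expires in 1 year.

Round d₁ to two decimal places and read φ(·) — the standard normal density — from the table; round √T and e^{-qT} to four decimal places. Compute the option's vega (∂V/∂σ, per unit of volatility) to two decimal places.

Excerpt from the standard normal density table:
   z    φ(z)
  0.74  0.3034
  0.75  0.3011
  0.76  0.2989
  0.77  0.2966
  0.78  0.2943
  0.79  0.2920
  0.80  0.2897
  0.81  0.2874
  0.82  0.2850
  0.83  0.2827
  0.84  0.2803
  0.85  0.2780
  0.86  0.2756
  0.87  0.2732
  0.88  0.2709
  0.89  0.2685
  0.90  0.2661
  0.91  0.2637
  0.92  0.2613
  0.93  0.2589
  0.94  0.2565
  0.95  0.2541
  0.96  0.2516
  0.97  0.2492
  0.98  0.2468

σ√T = 0.37·√1 = 0.3700
d₁ = [ln(180/140) + (0.061 − 0.055 + 0.37²/2)·1] / 0.3700 = [0.2513 + 0.0744] / 0.3700 = 0.8804 ⇒ 0.88
√T = √1 = 1.0000
φ(d₁) = φ(0.88) = 0.2709
e^(−qT) = e^(−0.055·1) = 0.9465
vega = S·e^(−qT)·φ(d₁)·√T = 180·0.9465·0.2709·1.0000 = 46.1532

46.15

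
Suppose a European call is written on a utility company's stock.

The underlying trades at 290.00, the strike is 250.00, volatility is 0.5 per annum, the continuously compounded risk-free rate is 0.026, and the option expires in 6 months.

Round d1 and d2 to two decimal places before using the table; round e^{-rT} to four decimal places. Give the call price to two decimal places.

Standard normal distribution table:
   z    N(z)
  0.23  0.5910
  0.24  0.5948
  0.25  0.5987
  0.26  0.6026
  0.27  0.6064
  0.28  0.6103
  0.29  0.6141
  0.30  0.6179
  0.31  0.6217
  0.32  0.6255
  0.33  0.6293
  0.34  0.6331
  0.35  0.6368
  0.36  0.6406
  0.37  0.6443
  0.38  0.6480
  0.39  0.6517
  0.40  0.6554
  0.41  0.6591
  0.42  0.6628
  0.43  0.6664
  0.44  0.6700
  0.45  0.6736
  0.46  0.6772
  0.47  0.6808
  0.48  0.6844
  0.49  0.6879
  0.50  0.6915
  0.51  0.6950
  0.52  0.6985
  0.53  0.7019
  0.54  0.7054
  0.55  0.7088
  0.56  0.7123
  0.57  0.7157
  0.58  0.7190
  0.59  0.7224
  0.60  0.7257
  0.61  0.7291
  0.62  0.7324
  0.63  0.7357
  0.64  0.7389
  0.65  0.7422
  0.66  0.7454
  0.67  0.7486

T = 0.5;  σ√T = 0.3536
ln(S/K) + (r + σ²/2)T = ln(290/250) + (0.026 + 0.5²/2)·0.5 = 0.1484 + 0.0755 = 0.2239
d₁ = 0.2239 / 0.3536 = 0.6333 ⇒ 0.63
d₂ = d₁ − σ√T = 0.6333 − 0.3536 = 0.2798 ⇒ 0.28
exp(−rT) = exp(−0.026·0.5) = 0.9871
N(d₁) = N(0.63) = 0.7357;  N(d₂) = N(0.28) = 0.6103
C = 290·0.7357 − 250·0.9871·0.6103 = 213.3530 − 150.6068 = 62.7462

62.75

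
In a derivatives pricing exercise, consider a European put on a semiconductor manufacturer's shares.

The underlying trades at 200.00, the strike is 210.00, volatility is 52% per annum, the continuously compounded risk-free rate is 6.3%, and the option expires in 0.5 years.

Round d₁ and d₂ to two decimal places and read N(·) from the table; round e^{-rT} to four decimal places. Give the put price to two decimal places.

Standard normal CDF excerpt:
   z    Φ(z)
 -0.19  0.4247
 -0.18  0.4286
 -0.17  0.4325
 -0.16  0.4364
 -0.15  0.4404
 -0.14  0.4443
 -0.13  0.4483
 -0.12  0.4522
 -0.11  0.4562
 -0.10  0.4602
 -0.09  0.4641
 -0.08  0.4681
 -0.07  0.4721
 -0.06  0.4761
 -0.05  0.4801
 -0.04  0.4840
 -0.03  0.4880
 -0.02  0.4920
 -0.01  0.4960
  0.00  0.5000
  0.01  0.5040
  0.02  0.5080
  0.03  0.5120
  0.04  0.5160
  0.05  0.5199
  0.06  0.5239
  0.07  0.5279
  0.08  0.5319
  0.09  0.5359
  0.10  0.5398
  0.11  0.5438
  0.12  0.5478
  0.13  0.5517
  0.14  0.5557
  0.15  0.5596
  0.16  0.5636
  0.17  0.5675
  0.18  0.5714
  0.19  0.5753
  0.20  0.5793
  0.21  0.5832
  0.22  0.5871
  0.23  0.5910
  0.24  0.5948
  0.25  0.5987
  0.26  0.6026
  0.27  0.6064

T = 0.5;  σ√T = 0.3677
d₁ = [ln(200/210) + (0.063 + 0.52²/2)·0.5] / 0.3677 = [-0.0488 + 0.0991] / 0.3677 = 0.1368 ⇒ 0.14
d₂ = d₁ − σ√T = 0.1368 − 0.3677 = -0.2309 ⇒ -0.23
e^(−rT) = e^(−0.063·0.5) = 0.9690
N(−d₂) = N(0.23) = 0.5910;  N(−d₁) = N(-0.14) = 0.4443
P = 210·0.9690·0.5910 − 200·0.4443 = 120.2626 − 88.8600 = 31.4026

31.40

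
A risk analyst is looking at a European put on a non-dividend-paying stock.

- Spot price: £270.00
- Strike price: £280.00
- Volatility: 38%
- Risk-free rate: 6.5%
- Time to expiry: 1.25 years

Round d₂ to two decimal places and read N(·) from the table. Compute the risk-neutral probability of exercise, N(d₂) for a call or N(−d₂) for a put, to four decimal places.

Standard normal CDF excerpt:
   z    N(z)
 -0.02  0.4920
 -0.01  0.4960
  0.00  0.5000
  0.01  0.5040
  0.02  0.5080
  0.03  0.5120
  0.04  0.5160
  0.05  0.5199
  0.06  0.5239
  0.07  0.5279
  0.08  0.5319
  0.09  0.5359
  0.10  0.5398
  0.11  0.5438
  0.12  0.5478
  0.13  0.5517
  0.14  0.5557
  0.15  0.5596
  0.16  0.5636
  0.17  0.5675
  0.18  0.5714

0.5438

σ√T = 0.38 × 1.1180 = 0.4249
d₁ = [ln(270/280) + (0.065 + 0.38²/2)·1.25] / 0.4249 = [-0.0364 + 0.1715] / 0.4249 = 0.3181 which rounds to 0.32
d₂ = d₁ − σ√T = 0.3181 − 0.4249 = -0.1068 which rounds to -0.11
Risk-neutral Pr[S_T < K] = N(−d₂) = N(0.11) = 0.5438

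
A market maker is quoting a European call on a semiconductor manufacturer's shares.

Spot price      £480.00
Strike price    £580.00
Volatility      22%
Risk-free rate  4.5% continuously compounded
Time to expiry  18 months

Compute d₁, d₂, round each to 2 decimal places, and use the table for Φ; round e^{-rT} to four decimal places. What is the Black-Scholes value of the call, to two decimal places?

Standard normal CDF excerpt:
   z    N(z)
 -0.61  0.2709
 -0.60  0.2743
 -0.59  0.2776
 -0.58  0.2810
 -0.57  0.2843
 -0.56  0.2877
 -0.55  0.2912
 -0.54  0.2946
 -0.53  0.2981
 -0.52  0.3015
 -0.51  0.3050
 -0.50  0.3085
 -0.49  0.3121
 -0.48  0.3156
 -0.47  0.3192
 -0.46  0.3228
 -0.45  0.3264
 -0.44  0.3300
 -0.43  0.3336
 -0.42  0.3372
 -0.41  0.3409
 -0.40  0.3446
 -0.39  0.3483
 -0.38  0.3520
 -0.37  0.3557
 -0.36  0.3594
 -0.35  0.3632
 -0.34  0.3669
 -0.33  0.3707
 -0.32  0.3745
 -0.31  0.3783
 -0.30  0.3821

σ√T = 0.22 × 1.2247 = 0.2694
d₁ = [ln(480/580) + (0.045 + ½·0.22²)·1.5] / (σ√T) = (-0.1892 + 0.1038) / 0.2694 = -0.3171 ⇒ -0.32
d₂ = -0.3171 − 0.2694 = -0.5865 ⇒ -0.59
exp(−rT) = exp(−0.045·1.5) = 0.9347
N(d₁) = N(-0.32) = 0.3745;  N(d₂) = N(-0.59) = 0.2776
C = 480·0.3745 − 580·0.9347·0.2776 = 179.7600 − 150.4942 = 29.2658

£29.27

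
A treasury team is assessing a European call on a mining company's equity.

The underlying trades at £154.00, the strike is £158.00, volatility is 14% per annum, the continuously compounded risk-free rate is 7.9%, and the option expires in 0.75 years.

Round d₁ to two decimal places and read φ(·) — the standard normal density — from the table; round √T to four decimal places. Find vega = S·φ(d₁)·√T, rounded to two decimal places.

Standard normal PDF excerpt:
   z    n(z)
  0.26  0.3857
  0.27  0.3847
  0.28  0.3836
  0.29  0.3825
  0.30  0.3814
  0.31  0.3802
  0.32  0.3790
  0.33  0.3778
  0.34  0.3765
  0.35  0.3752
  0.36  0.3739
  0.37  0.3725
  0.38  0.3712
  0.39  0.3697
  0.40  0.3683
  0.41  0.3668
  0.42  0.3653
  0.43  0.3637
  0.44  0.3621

σ√T = 0.14 × 0.8660 = 0.1212
d₁ = [ln(154/158) + (0.079 + 0.14²/2)·0.75] / 0.1212 = [-0.0256 + 0.0666] / 0.1212 = 0.3378 ⇒ 0.34
√T = √0.75 = 0.8660
φ(d₁) = φ(0.34) = 0.3765
vega = S·φ(d₁)·√T = 154·0.3765·0.8660 = 50.2115

50.21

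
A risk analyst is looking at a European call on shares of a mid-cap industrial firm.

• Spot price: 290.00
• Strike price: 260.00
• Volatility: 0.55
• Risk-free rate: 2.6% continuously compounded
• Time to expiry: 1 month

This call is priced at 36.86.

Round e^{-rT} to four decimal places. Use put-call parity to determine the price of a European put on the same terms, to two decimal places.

6.29

e^(−rT) = e^(−0.026·0.08333) = 0.9978
Put-call parity: C − P = S − K·e^(−rT) = 290 − 260·0.9978 = 290 − 259.4280 = 30.5720
P = C − (C − P) = 36.86 − (30.5720) = 6.2880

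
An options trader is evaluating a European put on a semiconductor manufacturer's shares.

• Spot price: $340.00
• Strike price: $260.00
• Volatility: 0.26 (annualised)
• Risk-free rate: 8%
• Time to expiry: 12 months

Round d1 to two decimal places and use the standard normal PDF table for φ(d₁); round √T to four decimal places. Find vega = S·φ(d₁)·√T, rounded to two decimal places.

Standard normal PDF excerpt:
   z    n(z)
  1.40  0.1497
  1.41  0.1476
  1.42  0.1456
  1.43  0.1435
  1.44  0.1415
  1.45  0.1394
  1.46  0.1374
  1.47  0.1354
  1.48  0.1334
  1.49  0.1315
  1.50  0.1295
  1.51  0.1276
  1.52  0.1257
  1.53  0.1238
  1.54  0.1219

46.04

σ√T = 0.26 × 1.0000 = 0.2600
d₁ = [ln(340/260) + (0.08 + ½·0.26²)·1] / (σ√T) = (0.2683 + 0.1138) / 0.2600 = 1.4695 ≈ 1.47
√T = √1 = 1.0000
φ(d₁) = φ(1.47) = 0.1354
vega = S·φ(d₁)·√T = 340·0.1354·1.0000 = 46.0360
(Vega is the same for a European call and put with the same parameters.)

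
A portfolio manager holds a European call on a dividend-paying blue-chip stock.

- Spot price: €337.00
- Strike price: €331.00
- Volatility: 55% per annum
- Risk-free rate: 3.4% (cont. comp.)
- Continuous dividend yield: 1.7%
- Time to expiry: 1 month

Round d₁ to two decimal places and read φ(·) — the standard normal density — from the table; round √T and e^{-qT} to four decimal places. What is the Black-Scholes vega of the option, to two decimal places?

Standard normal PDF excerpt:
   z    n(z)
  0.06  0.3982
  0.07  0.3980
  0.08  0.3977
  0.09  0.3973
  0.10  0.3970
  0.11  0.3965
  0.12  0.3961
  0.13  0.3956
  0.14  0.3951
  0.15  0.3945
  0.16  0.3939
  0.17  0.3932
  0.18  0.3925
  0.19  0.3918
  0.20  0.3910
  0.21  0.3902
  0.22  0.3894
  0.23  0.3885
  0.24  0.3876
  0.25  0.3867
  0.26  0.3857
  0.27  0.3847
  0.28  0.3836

37.99

T = 0.08333;  σ√T = 0.1588
d₁ = [ln(337/331) + (0.034 − 0.017 + 0.55²/2)·0.08333] / 0.1588 = [0.0180 + 0.0140] / 0.1588 = 0.2015 ⇒ 0.20
√T = √0.08333 = 0.2887
φ(d₁) = φ(0.20) = 0.3910
exp(−qT) = exp(−0.017·0.08333) = 0.9986
vega = S·exp(−qT)·φ(d₁)·√T = 337·0.9986·0.3910·0.2887 = 37.9879
(Vega is the same for a European call and put with the same parameters.)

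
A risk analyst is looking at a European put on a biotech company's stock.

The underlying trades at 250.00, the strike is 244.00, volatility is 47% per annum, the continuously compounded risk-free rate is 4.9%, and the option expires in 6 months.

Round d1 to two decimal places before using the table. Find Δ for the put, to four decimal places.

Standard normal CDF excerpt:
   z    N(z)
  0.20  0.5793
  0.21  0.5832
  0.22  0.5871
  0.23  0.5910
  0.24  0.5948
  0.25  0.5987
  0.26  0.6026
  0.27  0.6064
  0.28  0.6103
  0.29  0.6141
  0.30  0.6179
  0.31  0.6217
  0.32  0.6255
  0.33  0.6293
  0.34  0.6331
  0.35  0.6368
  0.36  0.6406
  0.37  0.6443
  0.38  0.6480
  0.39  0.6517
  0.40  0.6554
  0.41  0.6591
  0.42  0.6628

σ√T = 0.47 × 0.7071 = 0.3323
d₁ = [ln(250/244) + (0.049 + ½·0.47²)·0.5] / (σ√T) = (0.0243 + 0.0797) / 0.3323 = 0.3130 ≈ 0.31
N(d₁) = N(0.31) = 0.6217
Δ_put = N(d₁) − 1 = 0.6217 − 1 = -0.3783

-0.3783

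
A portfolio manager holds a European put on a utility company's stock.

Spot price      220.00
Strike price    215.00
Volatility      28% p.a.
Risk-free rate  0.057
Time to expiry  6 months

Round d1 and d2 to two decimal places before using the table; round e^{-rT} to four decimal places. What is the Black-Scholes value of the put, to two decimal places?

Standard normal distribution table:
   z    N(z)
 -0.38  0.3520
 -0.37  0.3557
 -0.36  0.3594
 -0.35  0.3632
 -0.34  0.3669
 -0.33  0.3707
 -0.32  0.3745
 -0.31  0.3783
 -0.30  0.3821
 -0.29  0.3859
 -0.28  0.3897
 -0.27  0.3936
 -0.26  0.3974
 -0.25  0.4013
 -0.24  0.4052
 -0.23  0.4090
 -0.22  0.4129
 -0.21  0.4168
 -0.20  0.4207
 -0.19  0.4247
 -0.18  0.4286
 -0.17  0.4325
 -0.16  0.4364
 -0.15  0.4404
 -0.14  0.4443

12.12

σ√T = 0.28 × 0.7071 = 0.1980
d₁ = [ln(220/215) + (0.057 + ½·0.28²)·0.5] / (σ√T) = (0.0230 + 0.0481) / 0.1980 = 0.3591 ⇒ 0.36
d₂ = 0.3591 − 0.1980 = 0.1611 ⇒ 0.16
e^(−rT) = e^(−0.057·0.5) = 0.9719
N(−d₂) = N(-0.16) = 0.4364;  N(−d₁) = N(-0.36) = 0.3594
P = 215·0.9719·0.4364 − 220·0.3594 = 91.1895 − 79.0680 = 12.1215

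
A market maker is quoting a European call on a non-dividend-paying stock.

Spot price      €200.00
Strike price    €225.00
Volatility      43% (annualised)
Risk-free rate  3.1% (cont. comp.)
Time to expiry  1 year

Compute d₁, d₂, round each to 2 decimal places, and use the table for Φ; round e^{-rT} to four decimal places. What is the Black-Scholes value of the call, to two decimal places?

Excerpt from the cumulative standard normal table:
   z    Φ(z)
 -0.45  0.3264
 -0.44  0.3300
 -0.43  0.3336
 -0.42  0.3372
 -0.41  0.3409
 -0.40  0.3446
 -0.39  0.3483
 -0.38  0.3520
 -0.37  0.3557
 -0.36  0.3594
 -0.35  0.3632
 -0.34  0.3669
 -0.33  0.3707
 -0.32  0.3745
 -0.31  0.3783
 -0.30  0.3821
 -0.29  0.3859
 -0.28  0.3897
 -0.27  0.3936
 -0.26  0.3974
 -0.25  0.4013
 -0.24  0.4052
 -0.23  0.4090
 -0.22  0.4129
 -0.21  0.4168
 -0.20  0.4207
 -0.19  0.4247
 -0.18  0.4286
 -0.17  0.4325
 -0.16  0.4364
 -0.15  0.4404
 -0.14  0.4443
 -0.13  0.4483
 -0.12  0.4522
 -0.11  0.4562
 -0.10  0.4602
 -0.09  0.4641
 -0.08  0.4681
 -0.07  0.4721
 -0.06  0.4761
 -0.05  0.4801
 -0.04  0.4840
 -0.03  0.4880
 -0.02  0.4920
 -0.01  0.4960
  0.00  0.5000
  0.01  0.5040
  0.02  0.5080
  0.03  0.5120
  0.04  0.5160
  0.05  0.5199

€27.24

σ√T = 0.43 × 1.0000 = 0.4300
ln(S/K) + (r + σ²/2)T = ln(200/225) + (0.031 + 0.43²/2)·1 = -0.1178 + 0.1234 = 0.0057
d₁ = 0.0057 / 0.4300 = 0.0132 ⇒ 0.01
d₂ = d₁ − σ√T = 0.0132 − 0.4300 = -0.4168 ⇒ -0.42
e^(−rT) = e^(−0.031·1) = 0.9695
N(d₁) = N(0.01) = 0.5040;  N(d₂) = N(-0.42) = 0.3372
C = 200·0.5040 − 225·0.9695·0.3372 = 100.8000 − 73.5560 = 27.2440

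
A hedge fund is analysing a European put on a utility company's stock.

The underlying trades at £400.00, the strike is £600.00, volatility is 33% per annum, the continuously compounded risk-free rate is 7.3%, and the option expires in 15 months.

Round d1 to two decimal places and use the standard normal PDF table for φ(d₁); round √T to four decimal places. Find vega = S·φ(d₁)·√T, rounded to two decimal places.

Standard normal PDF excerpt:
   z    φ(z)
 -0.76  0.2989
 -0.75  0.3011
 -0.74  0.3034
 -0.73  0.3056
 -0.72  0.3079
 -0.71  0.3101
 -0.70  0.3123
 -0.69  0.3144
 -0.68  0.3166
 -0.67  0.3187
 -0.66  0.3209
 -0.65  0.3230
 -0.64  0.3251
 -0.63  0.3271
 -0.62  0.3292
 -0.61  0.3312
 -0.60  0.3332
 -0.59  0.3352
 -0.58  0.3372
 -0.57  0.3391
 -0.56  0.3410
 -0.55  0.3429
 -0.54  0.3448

σ√T = 0.33 × 1.1180 = 0.3690
d₁ = [ln(400/600) + (0.073 + ½·0.33²)·1.25] / (σ√T) = (-0.4055 + 0.1593) / 0.3690 = -0.6672 → -0.67
√T = √1.25 = 1.1180
φ(d₁) = φ(-0.67) = 0.3187
vega = S·φ(d₁)·√T = 400·0.3187·1.1180 = 142.5226

142.52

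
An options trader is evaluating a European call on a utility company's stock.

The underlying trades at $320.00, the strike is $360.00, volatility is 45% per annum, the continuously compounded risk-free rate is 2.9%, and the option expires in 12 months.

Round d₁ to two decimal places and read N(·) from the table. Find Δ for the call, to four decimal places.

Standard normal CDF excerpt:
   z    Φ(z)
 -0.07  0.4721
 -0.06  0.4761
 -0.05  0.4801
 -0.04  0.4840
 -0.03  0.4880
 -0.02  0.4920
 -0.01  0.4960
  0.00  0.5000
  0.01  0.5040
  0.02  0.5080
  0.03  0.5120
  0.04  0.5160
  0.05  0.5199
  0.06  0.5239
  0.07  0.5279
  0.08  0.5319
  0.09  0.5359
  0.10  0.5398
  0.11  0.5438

σ√T = 0.45·√1 = 0.4500
d₁ = [ln(320/360) + (0.029 + 0.45²/2)·1] / 0.4500 = [-0.1178 + 0.1303] / 0.4500 = 0.0277 ⇒ 0.03
N(d₁) = N(0.03) = 0.5120
Δ_call = N(d₁) = 0.5120

0.5120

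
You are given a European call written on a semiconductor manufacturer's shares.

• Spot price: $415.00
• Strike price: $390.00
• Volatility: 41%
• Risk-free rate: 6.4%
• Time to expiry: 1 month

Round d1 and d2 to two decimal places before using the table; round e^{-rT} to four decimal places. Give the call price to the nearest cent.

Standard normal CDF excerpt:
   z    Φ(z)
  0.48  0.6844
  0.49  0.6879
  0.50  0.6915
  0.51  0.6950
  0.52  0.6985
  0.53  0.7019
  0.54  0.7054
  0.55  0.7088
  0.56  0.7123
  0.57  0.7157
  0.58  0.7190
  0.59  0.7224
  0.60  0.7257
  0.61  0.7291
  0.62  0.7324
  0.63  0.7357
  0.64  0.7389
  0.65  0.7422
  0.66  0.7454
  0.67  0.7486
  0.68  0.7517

$35.70

T = 0.08333;  σ√T = 0.1184
d₁ = [ln(415/390) + (0.064 + 0.41²/2)·0.08333] / 0.1184 = [0.0621 + 0.0123] / 0.1184 = 0.6292 → 0.63
d₂ = d₁ − σ√T = 0.6292 − 0.1184 = 0.5108 → 0.51
e^(−rT) = e^(−0.064·0.08333) = 0.9947
C = 415·N(0.63) − 390·0.9947·N(0.51) = 415·0.7357 − 390·0.9947·0.6950 = 305.3155 − 269.6134 = 35.7021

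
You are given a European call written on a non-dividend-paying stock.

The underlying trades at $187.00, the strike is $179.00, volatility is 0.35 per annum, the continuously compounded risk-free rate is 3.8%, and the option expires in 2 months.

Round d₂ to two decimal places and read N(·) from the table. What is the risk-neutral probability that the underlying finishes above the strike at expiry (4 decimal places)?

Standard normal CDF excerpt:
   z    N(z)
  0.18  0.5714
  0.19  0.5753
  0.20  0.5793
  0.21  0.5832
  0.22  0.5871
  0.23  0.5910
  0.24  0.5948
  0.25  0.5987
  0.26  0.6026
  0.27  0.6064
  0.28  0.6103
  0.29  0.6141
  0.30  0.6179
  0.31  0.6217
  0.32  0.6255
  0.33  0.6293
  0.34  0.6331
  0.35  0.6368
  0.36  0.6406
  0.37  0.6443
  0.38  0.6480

T = 0.1667;  σ√T = 0.1429
d₁ = [ln(187/179) + (0.038 + 0.35²/2)·0.1667] / 0.1429 = [0.0437 + 0.0165] / 0.1429 = 0.4218 → 0.42
d₂ = d₁ − σ√T = 0.4218 − 0.1429 = 0.2789 → 0.28
Risk-neutral Pr[S_T > K] = N(d₂) = N(0.28) = 0.6103

0.6103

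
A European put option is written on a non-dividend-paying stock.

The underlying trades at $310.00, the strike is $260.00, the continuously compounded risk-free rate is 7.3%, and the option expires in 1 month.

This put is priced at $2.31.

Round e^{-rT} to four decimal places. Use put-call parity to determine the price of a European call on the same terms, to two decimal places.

$53.90

e^(−rT) = e^(−0.073·0.08333) = 0.9939
Put-call parity: C − P = S − K·e^(−rT) = 310 − 260·0.9939 = 310 − 258.4140 = 51.5860
C = P + (C − P) = 2.31 + (51.5860) = 53.8960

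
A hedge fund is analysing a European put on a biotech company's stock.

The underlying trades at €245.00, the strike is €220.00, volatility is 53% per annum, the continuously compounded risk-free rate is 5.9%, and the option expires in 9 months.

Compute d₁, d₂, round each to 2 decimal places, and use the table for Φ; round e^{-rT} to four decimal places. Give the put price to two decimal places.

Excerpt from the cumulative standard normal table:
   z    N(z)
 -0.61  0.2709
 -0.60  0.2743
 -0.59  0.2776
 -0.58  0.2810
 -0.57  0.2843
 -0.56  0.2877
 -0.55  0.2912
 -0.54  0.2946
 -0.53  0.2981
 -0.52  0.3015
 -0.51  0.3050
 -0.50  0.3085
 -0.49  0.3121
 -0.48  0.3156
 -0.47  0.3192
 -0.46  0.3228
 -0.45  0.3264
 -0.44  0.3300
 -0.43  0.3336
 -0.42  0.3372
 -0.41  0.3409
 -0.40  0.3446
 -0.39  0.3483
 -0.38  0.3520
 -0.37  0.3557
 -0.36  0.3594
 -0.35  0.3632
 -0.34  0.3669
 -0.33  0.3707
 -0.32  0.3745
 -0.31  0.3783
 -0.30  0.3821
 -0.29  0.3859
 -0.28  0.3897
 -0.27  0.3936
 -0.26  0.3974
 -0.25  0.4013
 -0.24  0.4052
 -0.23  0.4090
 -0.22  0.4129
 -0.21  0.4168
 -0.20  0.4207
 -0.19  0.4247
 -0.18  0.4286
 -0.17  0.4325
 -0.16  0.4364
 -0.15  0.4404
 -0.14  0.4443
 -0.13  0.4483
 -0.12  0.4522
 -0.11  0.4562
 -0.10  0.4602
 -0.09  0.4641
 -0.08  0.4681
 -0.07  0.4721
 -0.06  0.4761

€26.37

σ√T = 0.53·√0.75 = 0.4590
d₁ = [ln(245/220) + (0.059 + 0.53²/2)·0.75] / 0.4590 = [0.1076 + 0.1496] / 0.4590 = 0.5604 ≈ 0.56
d₂ = d₁ − σ√T = 0.5604 − 0.4590 = 0.1014 ≈ 0.10
exp(−rT) = exp(−0.059·0.75) = 0.9567
N(−d₂) = N(-0.10) = 0.4602;  N(−d₁) = N(-0.56) = 0.2877
P = 220·0.9567·0.4602 − 245·0.2877 = 96.8601 − 70.4865 = 26.3736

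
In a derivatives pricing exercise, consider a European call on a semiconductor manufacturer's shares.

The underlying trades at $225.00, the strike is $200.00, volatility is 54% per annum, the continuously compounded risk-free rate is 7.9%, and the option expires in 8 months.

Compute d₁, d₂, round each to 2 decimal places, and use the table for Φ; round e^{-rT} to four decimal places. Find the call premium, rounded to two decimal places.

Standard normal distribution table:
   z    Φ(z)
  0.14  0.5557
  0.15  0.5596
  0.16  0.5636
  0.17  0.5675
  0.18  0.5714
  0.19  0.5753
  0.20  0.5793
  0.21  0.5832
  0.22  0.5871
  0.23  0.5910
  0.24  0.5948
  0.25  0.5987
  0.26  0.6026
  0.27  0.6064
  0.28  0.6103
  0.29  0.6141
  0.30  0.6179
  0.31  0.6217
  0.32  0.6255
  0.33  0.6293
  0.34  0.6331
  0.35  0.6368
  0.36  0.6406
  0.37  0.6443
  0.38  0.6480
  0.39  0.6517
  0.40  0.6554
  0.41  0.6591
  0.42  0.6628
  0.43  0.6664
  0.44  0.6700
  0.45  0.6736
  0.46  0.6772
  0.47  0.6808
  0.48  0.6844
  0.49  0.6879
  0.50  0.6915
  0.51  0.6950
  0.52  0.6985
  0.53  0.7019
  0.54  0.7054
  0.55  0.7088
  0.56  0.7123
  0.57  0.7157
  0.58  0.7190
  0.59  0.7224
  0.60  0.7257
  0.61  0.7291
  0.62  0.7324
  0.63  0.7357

$56.37

σ√T = 0.54 × 0.8165 = 0.4409
d₁ = [ln(225/200) + (0.079 + 0.54²/2)·0.6667] / 0.4409 = [0.1178 + 0.1499] / 0.4409 = 0.6070 → 0.61
d₂ = d₁ − σ√T = 0.6070 − 0.4409 = 0.1661 → 0.17
exp(−rT) = exp(−0.079·0.6667) = 0.9487
N(d₁) = N(0.61) = 0.7291;  N(d₂) = N(0.17) = 0.5675
C = 225·0.7291 − 200·0.9487·0.5675 = 164.0475 − 107.6775 = 56.3700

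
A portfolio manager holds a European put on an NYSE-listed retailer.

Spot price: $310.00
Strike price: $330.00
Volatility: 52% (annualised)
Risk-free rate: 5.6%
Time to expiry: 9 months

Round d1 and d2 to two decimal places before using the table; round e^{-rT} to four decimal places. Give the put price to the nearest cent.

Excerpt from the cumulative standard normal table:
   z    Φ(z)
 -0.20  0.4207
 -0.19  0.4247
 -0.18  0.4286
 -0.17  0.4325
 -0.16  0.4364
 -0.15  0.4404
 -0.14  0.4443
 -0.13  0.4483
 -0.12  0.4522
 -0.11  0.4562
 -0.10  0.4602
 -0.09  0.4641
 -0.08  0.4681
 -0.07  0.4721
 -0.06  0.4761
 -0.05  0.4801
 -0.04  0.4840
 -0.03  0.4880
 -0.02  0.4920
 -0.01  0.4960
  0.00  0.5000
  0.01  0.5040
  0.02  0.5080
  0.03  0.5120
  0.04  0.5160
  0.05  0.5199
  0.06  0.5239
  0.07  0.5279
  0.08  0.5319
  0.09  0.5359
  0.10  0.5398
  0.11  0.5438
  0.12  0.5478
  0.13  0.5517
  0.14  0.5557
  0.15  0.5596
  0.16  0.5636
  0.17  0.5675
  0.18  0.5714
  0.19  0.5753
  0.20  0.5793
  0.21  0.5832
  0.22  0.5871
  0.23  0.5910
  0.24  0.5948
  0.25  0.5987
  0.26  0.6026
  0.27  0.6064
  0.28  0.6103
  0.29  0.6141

$59.02

T = 0.75;  σ√T = 0.4503
d₁ = [ln(310/330) + (0.056 + 0.52²/2)·0.75] / 0.4503 = [-0.0625 + 0.1434] / 0.4503 = 0.1796 → 0.18
d₂ = d₁ − σ√T = 0.1796 − 0.4503 = -0.2707 → -0.27
e^(−rT) = e^(−0.056·0.75) = 0.9589
N(−d₂) = N(0.27) = 0.6064;  N(−d₁) = N(-0.18) = 0.4286
P = 330·0.9589·0.6064 − 310·0.4286 = 191.8874 − 132.8660 = 59.0214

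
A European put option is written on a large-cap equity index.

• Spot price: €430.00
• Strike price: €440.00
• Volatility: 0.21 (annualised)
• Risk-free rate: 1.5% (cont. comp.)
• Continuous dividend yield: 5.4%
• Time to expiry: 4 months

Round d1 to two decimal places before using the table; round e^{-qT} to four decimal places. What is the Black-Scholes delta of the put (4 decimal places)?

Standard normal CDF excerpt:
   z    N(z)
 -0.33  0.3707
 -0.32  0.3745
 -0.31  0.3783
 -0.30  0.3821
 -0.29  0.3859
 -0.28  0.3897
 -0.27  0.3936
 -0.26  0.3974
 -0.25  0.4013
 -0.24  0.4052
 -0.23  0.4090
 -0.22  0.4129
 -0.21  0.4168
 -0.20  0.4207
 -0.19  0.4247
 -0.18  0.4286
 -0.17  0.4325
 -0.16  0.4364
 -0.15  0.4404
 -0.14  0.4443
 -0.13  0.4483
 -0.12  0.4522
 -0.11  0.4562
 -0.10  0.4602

T = 0.3333;  σ√T = 0.1212
d₁ = [ln(430/440) + (0.015 − 0.054 + ½·0.21²)·0.3333] / (σ√T) = (-0.0230 − 0.0057) / 0.1212 = -0.2362 → -0.24
N(d₁) = N(-0.24) = 0.4052
Δ_put = e^(−qT)·(N(d₁) − 1) = 0.9822·(0.4052 − 1) = -0.5842

-0.5842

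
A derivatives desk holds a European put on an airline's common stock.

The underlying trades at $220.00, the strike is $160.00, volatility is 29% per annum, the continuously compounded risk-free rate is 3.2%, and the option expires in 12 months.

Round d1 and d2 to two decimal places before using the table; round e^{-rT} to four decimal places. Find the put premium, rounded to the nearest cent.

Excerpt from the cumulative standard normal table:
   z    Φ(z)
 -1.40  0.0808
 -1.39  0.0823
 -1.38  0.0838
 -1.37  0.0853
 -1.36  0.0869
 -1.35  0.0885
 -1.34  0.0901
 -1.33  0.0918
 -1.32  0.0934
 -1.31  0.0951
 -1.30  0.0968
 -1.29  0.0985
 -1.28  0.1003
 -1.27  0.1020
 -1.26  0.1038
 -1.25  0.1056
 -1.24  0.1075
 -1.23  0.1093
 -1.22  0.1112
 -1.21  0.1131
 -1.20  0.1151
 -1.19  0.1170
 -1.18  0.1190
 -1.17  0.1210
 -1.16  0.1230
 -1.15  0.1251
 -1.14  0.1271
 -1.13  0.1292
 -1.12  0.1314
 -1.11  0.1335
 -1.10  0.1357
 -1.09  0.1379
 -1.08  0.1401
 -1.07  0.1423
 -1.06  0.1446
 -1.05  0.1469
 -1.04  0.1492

$2.94

σ√T = 0.29·√1 = 0.2900
d₁ = [ln(220/160) + (0.032 + 0.29²/2)·1] / 0.2900 = [0.3185 + 0.0741] / 0.2900 = 1.3535 which rounds to 1.35
d₂ = d₁ − σ√T = 1.3535 − 0.2900 = 1.0635 which rounds to 1.06
e^(−rT) = e^(−0.032·1) = 0.9685
N(−d₂) = N(-1.06) = 0.1446;  N(−d₁) = N(-1.35) = 0.0885
P = 160·0.9685·0.1446 − 220·0.0885 = 22.4072 − 19.4700 = 2.9372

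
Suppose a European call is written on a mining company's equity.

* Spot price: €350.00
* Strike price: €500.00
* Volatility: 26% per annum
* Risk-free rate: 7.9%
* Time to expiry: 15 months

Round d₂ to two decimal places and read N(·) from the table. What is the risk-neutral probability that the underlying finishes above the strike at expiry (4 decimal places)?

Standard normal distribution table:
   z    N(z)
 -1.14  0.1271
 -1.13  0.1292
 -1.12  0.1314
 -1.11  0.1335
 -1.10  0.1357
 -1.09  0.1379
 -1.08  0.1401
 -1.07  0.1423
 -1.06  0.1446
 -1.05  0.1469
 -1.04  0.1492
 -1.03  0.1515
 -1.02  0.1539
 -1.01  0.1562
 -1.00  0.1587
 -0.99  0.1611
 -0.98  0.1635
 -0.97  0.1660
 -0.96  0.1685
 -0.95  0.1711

T = 1.25;  σ√T = 0.2907
d₁ = [ln(350/500) + (0.079 + 0.26²/2)·1.25] / 0.2907 = [-0.3567 + 0.1410] / 0.2907 = -0.7419 ⇒ -0.74
d₂ = d₁ − σ√T = -0.7419 − 0.2907 = -1.0326 ⇒ -1.03
Risk-neutral Pr[S_T > K] = N(d₂) = N(-1.03) = 0.1515

0.1515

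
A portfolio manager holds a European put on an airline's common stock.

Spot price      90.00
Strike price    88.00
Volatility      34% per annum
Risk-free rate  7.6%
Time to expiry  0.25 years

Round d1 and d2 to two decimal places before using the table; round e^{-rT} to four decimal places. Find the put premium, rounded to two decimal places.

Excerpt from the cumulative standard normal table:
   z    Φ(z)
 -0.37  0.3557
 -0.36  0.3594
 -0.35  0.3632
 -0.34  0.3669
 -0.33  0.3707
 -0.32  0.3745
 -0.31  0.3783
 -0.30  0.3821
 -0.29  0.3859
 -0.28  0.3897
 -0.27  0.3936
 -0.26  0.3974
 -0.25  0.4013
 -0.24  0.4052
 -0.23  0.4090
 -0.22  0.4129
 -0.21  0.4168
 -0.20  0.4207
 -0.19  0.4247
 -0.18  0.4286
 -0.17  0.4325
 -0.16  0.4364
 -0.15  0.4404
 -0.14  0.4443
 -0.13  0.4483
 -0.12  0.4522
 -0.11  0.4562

4.32

σ√T = 0.34·√0.25 = 0.1700
ln(S/K) + (r + σ²/2)T = ln(90/88) + (0.076 + 0.34²/2)·0.25 = 0.0225 + 0.0335 = 0.0559
d₁ = 0.0559 / 0.1700 = 0.3290 ≈ 0.33
d₂ = d₁ − σ√T = 0.3290 − 0.1700 = 0.1590 ≈ 0.16
e^(−rT) = e^(−0.076·0.25) = 0.9812
P = 88·0.9812·N(-0.16) − 90·N(-0.33) = 88·0.9812·0.4364 − 90·0.3707 = 37.6812 − 33.3630 = 4.3182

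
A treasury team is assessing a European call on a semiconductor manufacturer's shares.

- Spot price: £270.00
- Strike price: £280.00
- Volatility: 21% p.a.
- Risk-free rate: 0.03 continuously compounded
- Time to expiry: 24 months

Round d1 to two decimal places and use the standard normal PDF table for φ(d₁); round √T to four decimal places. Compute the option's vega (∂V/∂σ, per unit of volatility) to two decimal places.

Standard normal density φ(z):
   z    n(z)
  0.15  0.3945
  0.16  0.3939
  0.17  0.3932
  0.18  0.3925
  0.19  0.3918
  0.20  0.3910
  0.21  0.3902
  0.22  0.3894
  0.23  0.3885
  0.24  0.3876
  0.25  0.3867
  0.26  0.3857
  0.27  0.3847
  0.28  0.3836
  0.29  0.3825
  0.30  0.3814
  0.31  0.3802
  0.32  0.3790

T = 2;  σ√T = 0.2970
d₁ = [ln(270/280) + (0.03 + ½·0.21²)·2] / (σ√T) = (-0.0364 + 0.1041) / 0.2970 = 0.2281 ≈ 0.23
√T = √2 = 1.4142
φ(d₁) = φ(0.23) = 0.3885
vega = S·φ(d₁)·√T = 270·0.3885·1.4142 = 148.3425
(The put has the same vega.)

148.34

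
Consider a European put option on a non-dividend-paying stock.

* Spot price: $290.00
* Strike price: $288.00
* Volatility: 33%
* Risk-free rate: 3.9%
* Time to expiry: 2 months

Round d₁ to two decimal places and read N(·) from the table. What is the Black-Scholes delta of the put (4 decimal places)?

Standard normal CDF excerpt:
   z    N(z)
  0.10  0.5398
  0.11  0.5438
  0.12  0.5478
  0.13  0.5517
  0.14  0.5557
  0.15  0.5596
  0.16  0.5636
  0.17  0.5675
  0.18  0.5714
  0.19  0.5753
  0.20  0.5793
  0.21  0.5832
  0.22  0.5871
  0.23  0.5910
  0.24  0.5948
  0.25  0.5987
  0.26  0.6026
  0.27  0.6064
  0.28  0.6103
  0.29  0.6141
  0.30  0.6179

-0.4325

σ√T = 0.33·√0.1667 = 0.1347
ln(S/K) + (r + σ²/2)T = ln(290/288) + (0.039 + 0.33²/2)·0.1667 = 0.0069 + 0.0156 = 0.0225
d₁ = 0.0225 / 0.1347 = 0.1670 → 0.17
N(d₁) = N(0.17) = 0.5675
Δ_put = N(d₁) − 1 = 0.5675 − 1 = -0.4325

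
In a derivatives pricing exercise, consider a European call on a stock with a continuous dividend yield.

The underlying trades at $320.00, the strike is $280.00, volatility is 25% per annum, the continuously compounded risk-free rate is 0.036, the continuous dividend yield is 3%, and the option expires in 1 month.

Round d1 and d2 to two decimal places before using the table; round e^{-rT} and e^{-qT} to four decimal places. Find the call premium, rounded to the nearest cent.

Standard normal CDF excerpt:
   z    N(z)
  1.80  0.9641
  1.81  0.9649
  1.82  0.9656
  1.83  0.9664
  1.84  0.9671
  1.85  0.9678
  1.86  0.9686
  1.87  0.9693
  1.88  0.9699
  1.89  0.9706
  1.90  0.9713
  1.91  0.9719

$40.26

T = 0.08333;  σ√T = 0.0722
d₁ = [ln(320/280) + (0.036 − 0.03 + 0.25²/2)·0.08333] / 0.0722 = [0.1335 + 0.0031] / 0.0722 = 1.8933 ≈ 1.89
d₂ = d₁ − σ√T = 1.8933 − 0.0722 = 1.8211 ≈ 1.82
e^(−qT) = e^(−0.03·0.08333) = 0.9975;  e^(−rT) = e^(−0.036·0.08333) = 0.9970
N(d₁) = N(1.89) = 0.9706;  N(d₂) = N(1.82) = 0.9656
C = 320·0.9975·0.9706 − 280·0.9970·0.9656 = 309.8155 − 269.5569 = 40.2586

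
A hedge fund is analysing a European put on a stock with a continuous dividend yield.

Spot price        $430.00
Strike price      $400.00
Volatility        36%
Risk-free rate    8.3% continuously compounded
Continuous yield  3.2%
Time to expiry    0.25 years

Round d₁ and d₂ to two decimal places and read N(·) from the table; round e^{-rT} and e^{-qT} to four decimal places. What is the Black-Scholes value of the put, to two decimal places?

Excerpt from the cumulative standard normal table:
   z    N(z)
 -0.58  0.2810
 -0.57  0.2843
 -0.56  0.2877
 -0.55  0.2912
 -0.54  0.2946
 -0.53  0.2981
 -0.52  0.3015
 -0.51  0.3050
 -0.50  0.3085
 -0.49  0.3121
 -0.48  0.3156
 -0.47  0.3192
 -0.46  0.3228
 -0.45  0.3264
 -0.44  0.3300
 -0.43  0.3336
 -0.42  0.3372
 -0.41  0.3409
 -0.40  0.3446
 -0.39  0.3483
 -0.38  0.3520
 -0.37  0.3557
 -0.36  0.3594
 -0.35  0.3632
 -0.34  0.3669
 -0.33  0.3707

$15.19

σ√T = 0.36·√0.25 = 0.1800
ln(S/K) + (r − q + σ²/2)T = ln(430/400) + (0.083 − 0.032 + 0.36²/2)·0.25 = 0.0723 + 0.0290 = 0.1013
d₁ = 0.1013 / 0.1800 = 0.5626 → 0.56
d₂ = d₁ − σ√T = 0.5626 − 0.1800 = 0.3826 → 0.38
e^(−qT) = e^(−0.032·0.25) = 0.9920;  e^(−rT) = e^(−0.083·0.25) = 0.9795
N(−d₂) = N(-0.38) = 0.3520;  N(−d₁) = N(-0.56) = 0.2877
P = 400·0.9795·0.3520 − 430·0.9920·0.2877 = 137.9136 − 122.7213 = 15.1923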